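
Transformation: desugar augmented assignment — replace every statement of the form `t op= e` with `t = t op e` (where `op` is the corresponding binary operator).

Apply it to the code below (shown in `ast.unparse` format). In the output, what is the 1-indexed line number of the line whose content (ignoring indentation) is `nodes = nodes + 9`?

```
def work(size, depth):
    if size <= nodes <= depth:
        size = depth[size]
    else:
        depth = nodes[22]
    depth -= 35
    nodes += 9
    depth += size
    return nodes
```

Transformed code:
def work(size, depth):
    if size <= nodes <= depth:
        size = depth[size]
    else:
        depth = nodes[22]
    depth = depth - 35
    nodes = nodes + 9
    depth = depth + size
    return nodes

7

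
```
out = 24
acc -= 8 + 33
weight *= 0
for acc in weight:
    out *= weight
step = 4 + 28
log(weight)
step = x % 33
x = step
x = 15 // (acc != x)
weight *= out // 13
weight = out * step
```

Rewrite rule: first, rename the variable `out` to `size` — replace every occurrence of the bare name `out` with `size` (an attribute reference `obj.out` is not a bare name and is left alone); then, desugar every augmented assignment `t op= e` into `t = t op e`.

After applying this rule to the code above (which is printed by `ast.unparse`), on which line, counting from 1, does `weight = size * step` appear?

Transformed code:
size = 24
acc = acc - (8 + 33)
weight = weight * 0
for acc in weight:
    size = size * weight
step = 4 + 28
log(weight)
step = x % 33
x = step
x = 15 // (acc != x)
weight = weight * (size // 13)
weight = size * step

12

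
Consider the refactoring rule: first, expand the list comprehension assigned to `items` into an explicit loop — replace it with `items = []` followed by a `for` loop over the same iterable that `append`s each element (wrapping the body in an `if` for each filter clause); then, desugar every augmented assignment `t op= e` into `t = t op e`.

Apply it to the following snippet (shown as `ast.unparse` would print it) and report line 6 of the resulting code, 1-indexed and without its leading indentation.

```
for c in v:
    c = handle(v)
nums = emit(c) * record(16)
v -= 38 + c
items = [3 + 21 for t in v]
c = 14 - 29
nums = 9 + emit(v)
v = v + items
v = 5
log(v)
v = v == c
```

for t in v:

Transformed code:
for c in v:
    c = handle(v)
nums = emit(c) * record(16)
v = v - (38 + c)
items = []
for t in v:
    items.append(3 + 21)
c = 14 - 29
nums = 9 + emit(v)
v = v + items
v = 5
log(v)
v = v == c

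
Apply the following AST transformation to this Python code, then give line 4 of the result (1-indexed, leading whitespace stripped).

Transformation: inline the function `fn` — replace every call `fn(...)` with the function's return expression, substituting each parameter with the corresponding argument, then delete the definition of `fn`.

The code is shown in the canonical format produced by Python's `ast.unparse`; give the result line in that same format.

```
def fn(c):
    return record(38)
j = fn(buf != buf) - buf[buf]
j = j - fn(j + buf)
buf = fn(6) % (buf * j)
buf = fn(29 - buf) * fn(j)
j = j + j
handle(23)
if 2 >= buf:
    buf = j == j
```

Transformed code:
j = record(38) - buf[buf]
j = j - record(38)
buf = record(38) % (buf * j)
buf = record(38) * record(38)
j = j + j
handle(23)
if 2 >= buf:
    buf = j == j

buf = record(38) * record(38)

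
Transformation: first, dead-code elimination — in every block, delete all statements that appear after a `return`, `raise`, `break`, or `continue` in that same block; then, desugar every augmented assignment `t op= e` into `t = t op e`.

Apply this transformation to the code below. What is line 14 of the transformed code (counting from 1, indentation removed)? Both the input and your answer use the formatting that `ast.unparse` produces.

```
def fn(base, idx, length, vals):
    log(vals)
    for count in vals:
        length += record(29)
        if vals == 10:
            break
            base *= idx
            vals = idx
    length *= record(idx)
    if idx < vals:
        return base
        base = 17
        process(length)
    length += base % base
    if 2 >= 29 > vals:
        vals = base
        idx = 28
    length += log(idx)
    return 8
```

Transformed code:
def fn(base, idx, length, vals):
    log(vals)
    for count in vals:
        length = length + record(29)
        if vals == 10:
            break
    length = length * record(idx)
    if idx < vals:
        return base
    length = length + base % base
    if 2 >= 29 > vals:
        vals = base
        idx = 28
    length = length + log(idx)
    return 8

length = length + log(idx)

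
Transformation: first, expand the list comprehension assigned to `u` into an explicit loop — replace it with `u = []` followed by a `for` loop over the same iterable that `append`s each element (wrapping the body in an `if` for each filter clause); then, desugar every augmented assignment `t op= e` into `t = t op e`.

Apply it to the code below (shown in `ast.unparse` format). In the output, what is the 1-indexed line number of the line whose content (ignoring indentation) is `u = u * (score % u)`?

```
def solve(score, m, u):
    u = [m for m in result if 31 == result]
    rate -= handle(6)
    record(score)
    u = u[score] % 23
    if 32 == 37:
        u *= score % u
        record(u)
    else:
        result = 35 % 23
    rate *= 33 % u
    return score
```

Transformed code:
def solve(score, m, u):
    u = []
    for m in result:
        if 31 == result:
            u.append(m)
    rate = rate - handle(6)
    record(score)
    u = u[score] % 23
    if 32 == 37:
        u = u * (score % u)
        record(u)
    else:
        result = 35 % 23
    rate = rate * (33 % u)
    return score

10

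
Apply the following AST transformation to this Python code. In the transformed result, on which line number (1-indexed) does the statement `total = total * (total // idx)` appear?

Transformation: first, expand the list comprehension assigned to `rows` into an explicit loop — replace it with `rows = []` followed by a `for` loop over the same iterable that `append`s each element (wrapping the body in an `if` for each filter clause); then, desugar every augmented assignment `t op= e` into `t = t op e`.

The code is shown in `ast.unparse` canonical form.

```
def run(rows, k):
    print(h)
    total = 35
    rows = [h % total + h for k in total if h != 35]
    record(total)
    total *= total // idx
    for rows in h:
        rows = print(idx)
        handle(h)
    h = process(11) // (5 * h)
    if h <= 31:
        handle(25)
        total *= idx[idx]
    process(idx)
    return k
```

9

Transformed code:
def run(rows, k):
    print(h)
    total = 35
    rows = []
    for k in total:
        if h != 35:
            rows.append(h % total + h)
    record(total)
    total = total * (total // idx)
    for rows in h:
        rows = print(idx)
        handle(h)
    h = process(11) // (5 * h)
    if h <= 31:
        handle(25)
        total = total * idx[idx]
    process(idx)
    return k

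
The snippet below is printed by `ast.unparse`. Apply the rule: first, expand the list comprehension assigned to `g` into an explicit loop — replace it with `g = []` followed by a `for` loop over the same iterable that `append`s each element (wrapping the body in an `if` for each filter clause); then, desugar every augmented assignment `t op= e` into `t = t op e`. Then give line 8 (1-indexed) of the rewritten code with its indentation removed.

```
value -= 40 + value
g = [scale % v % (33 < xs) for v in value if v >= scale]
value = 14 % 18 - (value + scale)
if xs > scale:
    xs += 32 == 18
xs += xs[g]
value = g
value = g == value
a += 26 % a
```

xs = xs + (32 == 18)

Transformed code:
value = value - (40 + value)
g = []
for v in value:
    if v >= scale:
        g.append(scale % v % (33 < xs))
value = 14 % 18 - (value + scale)
if xs > scale:
    xs = xs + (32 == 18)
xs = xs + xs[g]
value = g
value = g == value
a = a + 26 % a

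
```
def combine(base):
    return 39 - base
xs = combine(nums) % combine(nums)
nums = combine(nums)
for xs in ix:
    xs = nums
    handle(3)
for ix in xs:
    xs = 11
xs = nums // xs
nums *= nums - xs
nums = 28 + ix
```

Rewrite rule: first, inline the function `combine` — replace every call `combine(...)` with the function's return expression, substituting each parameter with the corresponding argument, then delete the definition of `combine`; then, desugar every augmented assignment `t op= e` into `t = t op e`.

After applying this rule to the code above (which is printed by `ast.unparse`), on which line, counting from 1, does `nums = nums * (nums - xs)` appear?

9

Transformed code:
xs = (39 - nums) % (39 - nums)
nums = 39 - nums
for xs in ix:
    xs = nums
    handle(3)
for ix in xs:
    xs = 11
xs = nums // xs
nums = nums * (nums - xs)
nums = 28 + ix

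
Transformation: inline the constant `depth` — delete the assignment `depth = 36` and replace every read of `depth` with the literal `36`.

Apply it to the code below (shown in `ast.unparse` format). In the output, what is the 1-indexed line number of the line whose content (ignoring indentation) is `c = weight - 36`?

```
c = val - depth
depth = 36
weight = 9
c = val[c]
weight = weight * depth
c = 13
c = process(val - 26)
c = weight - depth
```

Transformed code:
c = val - 36
weight = 9
c = val[c]
weight = weight * 36
c = 13
c = process(val - 26)
c = weight - 36

7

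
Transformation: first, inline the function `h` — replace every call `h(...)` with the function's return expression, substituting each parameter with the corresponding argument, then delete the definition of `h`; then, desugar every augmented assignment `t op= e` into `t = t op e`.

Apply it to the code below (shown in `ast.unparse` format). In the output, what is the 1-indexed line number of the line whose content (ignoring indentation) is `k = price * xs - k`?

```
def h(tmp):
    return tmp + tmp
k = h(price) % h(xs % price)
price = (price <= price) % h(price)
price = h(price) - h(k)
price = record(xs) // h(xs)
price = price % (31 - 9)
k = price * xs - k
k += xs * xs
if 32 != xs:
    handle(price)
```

6

Transformed code:
k = (price + price) % (xs % price + xs % price)
price = (price <= price) % (price + price)
price = price + price - (k + k)
price = record(xs) // (xs + xs)
price = price % (31 - 9)
k = price * xs - k
k = k + xs * xs
if 32 != xs:
    handle(price)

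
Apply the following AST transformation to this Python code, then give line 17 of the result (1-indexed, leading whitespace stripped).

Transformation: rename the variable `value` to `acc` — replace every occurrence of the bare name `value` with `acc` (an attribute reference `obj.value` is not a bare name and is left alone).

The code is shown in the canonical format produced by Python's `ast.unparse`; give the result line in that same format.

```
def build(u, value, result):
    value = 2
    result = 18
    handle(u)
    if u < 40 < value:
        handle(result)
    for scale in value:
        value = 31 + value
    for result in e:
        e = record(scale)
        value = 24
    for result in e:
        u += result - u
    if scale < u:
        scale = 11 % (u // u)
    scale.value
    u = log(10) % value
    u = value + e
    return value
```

Transformed code:
def build(u, acc, result):
    acc = 2
    result = 18
    handle(u)
    if u < 40 < acc:
        handle(result)
    for scale in acc:
        acc = 31 + acc
    for result in e:
        e = record(scale)
        acc = 24
    for result in e:
        u += result - u
    if scale < u:
        scale = 11 % (u // u)
    scale.value
    u = log(10) % acc
    u = acc + e
    return acc

u = log(10) % acc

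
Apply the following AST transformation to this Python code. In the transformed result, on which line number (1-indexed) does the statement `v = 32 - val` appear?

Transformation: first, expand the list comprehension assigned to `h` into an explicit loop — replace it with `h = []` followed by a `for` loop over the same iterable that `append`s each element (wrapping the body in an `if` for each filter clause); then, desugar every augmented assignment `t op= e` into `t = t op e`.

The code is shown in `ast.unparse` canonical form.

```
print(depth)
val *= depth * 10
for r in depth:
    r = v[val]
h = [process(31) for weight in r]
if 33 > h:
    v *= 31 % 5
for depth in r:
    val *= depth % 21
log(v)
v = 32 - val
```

Transformed code:
print(depth)
val = val * (depth * 10)
for r in depth:
    r = v[val]
h = []
for weight in r:
    h.append(process(31))
if 33 > h:
    v = v * (31 % 5)
for depth in r:
    val = val * (depth % 21)
log(v)
v = 32 - val

13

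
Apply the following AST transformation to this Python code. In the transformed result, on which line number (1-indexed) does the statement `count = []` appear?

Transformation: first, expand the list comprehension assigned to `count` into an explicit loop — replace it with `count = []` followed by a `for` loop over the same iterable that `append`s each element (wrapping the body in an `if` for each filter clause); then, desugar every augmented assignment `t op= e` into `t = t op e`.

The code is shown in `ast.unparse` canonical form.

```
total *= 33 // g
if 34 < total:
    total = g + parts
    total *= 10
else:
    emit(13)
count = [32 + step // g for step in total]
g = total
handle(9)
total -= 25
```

Transformed code:
total = total * (33 // g)
if 34 < total:
    total = g + parts
    total = total * 10
else:
    emit(13)
count = []
for step in total:
    count.append(32 + step // g)
g = total
handle(9)
total = total - 25

7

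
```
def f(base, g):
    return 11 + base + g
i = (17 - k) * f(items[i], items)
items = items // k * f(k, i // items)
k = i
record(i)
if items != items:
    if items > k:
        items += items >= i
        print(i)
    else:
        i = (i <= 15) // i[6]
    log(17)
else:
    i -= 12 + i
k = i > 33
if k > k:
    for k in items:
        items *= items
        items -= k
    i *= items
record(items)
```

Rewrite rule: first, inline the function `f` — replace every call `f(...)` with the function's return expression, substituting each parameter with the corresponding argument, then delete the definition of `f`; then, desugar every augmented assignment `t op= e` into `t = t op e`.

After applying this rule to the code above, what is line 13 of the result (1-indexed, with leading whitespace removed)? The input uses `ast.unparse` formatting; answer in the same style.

Transformed code:
i = (17 - k) * (11 + items[i] + items)
items = items // k * (11 + k + i // items)
k = i
record(i)
if items != items:
    if items > k:
        items = items + (items >= i)
        print(i)
    else:
        i = (i <= 15) // i[6]
    log(17)
else:
    i = i - (12 + i)
k = i > 33
if k > k:
    for k in items:
        items = items * items
        items = items - k
    i = i * items
record(items)

i = i - (12 + i)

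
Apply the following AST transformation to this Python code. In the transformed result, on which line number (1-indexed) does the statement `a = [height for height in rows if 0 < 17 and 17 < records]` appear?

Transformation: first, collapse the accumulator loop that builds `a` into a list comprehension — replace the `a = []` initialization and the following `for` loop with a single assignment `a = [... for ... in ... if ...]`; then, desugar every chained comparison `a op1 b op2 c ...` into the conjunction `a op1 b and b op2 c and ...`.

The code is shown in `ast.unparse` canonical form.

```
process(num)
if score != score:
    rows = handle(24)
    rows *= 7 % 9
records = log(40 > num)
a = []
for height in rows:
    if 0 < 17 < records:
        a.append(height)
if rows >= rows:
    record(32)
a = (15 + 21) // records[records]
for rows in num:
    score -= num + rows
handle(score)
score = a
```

Transformed code:
process(num)
if score != score:
    rows = handle(24)
    rows *= 7 % 9
records = log(40 > num)
a = [height for height in rows if 0 < 17 and 17 < records]
if rows >= rows:
    record(32)
a = (15 + 21) // records[records]
for rows in num:
    score -= num + rows
handle(score)
score = a

6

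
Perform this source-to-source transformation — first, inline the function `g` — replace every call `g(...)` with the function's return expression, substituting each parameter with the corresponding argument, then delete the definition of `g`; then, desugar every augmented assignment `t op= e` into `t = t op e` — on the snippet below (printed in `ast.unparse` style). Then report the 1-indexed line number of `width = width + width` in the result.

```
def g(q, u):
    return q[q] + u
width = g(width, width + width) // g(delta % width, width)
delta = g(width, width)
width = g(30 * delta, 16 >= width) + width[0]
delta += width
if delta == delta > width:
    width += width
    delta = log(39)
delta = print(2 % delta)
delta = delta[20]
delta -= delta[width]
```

6

Transformed code:
width = (width[width] + (width + width)) // ((delta % width)[delta % width] + width)
delta = width[width] + width
width = (30 * delta)[30 * delta] + (16 >= width) + width[0]
delta = delta + width
if delta == delta > width:
    width = width + width
    delta = log(39)
delta = print(2 % delta)
delta = delta[20]
delta = delta - delta[width]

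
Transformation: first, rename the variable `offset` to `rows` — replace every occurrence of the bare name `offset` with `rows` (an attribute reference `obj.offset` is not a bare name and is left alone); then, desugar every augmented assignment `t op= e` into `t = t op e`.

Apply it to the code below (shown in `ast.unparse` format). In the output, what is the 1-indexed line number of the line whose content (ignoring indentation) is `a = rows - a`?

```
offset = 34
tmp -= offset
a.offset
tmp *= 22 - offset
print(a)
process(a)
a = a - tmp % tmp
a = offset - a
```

Transformed code:
rows = 34
tmp = tmp - rows
a.offset
tmp = tmp * (22 - rows)
print(a)
process(a)
a = a - tmp % tmp
a = rows - a

8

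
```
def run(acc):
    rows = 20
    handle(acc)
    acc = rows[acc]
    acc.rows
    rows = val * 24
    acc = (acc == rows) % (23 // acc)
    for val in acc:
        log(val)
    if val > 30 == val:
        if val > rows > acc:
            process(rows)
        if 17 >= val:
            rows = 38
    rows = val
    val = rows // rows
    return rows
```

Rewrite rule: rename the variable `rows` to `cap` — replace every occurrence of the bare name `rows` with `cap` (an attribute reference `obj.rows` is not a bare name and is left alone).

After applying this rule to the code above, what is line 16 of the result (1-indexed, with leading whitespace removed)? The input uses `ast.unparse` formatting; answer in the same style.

val = cap // cap

Transformed code:
def run(acc):
    cap = 20
    handle(acc)
    acc = cap[acc]
    acc.rows
    cap = val * 24
    acc = (acc == cap) % (23 // acc)
    for val in acc:
        log(val)
    if val > 30 == val:
        if val > cap > acc:
            process(cap)
        if 17 >= val:
            cap = 38
    cap = val
    val = cap // cap
    return cap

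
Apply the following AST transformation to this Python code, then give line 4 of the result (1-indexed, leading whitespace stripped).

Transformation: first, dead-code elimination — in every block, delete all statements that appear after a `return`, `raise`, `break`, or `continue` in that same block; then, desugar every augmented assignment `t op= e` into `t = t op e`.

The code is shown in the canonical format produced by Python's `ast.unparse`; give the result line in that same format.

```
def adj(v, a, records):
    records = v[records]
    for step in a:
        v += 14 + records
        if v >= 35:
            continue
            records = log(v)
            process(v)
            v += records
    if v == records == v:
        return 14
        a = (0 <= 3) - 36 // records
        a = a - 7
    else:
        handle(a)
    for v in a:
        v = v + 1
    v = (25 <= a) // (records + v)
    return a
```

Transformed code:
def adj(v, a, records):
    records = v[records]
    for step in a:
        v = v + (14 + records)
        if v >= 35:
            continue
    if v == records == v:
        return 14
    else:
        handle(a)
    for v in a:
        v = v + 1
    v = (25 <= a) // (records + v)
    return a

v = v + (14 + records)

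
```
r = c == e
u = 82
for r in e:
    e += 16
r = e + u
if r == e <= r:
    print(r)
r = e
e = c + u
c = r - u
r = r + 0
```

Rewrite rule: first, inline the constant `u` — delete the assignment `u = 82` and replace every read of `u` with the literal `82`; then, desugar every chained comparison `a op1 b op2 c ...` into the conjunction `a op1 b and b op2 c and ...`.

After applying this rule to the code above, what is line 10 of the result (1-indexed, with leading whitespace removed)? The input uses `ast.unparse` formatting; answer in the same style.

Transformed code:
r = c == e
for r in e:
    e += 16
r = e + 82
if r == e and e <= r:
    print(r)
r = e
e = c + 82
c = r - 82
r = r + 0

r = r + 0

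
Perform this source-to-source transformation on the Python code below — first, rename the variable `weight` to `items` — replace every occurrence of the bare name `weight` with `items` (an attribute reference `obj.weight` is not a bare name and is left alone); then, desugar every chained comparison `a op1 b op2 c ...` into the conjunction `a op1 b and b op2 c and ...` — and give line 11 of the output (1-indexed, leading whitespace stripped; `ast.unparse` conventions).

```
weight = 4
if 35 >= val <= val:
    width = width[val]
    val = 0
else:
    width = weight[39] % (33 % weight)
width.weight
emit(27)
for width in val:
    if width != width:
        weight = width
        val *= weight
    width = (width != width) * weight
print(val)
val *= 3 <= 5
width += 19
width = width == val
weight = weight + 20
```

items = width

Transformed code:
items = 4
if 35 >= val and val <= val:
    width = width[val]
    val = 0
else:
    width = items[39] % (33 % items)
width.weight
emit(27)
for width in val:
    if width != width:
        items = width
        val *= items
    width = (width != width) * items
print(val)
val *= 3 <= 5
width += 19
width = width == val
items = items + 20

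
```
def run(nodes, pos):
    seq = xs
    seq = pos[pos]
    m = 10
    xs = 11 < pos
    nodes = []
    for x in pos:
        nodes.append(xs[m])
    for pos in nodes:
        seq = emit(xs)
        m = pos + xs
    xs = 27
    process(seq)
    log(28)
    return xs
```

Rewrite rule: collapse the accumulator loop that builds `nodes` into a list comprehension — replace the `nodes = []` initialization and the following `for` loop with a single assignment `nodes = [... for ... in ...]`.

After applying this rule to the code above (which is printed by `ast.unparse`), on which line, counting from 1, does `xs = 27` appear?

10

Transformed code:
def run(nodes, pos):
    seq = xs
    seq = pos[pos]
    m = 10
    xs = 11 < pos
    nodes = [xs[m] for x in pos]
    for pos in nodes:
        seq = emit(xs)
        m = pos + xs
    xs = 27
    process(seq)
    log(28)
    return xs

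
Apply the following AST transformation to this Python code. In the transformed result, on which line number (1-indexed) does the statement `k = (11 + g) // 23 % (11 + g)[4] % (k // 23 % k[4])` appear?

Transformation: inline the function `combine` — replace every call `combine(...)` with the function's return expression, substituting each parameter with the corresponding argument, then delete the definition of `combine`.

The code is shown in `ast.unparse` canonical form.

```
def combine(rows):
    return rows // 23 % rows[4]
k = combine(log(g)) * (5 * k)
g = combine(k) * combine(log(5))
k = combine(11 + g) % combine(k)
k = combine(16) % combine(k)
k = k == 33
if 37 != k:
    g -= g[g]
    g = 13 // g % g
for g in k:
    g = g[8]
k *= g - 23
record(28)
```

Transformed code:
k = log(g) // 23 % log(g)[4] * (5 * k)
g = k // 23 % k[4] * (log(5) // 23 % log(5)[4])
k = (11 + g) // 23 % (11 + g)[4] % (k // 23 % k[4])
k = 16 // 23 % 16[4] % (k // 23 % k[4])
k = k == 33
if 37 != k:
    g -= g[g]
    g = 13 // g % g
for g in k:
    g = g[8]
k *= g - 23
record(28)

3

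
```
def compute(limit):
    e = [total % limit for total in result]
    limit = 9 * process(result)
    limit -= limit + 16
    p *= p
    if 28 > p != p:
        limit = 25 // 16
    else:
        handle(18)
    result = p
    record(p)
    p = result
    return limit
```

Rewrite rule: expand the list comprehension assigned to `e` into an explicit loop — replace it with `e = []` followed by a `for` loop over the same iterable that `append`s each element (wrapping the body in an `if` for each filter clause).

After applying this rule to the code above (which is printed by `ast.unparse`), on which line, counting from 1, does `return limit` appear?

Transformed code:
def compute(limit):
    e = []
    for total in result:
        e.append(total % limit)
    limit = 9 * process(result)
    limit -= limit + 16
    p *= p
    if 28 > p != p:
        limit = 25 // 16
    else:
        handle(18)
    result = p
    record(p)
    p = result
    return limit

15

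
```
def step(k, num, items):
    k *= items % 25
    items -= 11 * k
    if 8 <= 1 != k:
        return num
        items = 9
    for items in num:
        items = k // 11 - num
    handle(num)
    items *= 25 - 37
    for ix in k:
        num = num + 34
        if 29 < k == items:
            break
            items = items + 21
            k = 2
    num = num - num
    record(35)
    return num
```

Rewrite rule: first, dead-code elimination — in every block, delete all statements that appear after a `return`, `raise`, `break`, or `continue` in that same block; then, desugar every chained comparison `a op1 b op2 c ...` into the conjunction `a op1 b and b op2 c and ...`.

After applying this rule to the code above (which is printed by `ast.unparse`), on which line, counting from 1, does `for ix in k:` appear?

Transformed code:
def step(k, num, items):
    k *= items % 25
    items -= 11 * k
    if 8 <= 1 and 1 != k:
        return num
    for items in num:
        items = k // 11 - num
    handle(num)
    items *= 25 - 37
    for ix in k:
        num = num + 34
        if 29 < k and k == items:
            break
    num = num - num
    record(35)
    return num

10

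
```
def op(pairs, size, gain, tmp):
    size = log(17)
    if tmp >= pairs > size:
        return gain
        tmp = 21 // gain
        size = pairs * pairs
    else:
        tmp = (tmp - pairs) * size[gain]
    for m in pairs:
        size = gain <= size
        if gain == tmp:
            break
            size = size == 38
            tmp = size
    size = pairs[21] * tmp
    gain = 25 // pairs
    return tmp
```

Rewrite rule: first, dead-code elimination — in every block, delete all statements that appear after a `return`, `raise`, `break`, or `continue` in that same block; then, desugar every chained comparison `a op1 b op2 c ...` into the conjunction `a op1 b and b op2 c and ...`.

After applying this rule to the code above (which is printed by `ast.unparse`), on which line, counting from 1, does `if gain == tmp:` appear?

9

Transformed code:
def op(pairs, size, gain, tmp):
    size = log(17)
    if tmp >= pairs and pairs > size:
        return gain
    else:
        tmp = (tmp - pairs) * size[gain]
    for m in pairs:
        size = gain <= size
        if gain == tmp:
            break
    size = pairs[21] * tmp
    gain = 25 // pairs
    return tmp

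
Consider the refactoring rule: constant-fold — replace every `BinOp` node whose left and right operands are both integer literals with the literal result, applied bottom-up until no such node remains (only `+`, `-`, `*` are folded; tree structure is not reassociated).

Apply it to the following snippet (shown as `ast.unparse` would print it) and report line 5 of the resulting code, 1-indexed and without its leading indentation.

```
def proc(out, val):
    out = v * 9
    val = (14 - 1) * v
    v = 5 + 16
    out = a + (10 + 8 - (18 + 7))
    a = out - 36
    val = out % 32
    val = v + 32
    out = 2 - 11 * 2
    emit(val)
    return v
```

Transformed code:
def proc(out, val):
    out = v * 9
    val = 13 * v
    v = 21
    out = a + -7
    a = out - 36
    val = out % 32
    val = v + 32
    out = -20
    emit(val)
    return v

out = a + -7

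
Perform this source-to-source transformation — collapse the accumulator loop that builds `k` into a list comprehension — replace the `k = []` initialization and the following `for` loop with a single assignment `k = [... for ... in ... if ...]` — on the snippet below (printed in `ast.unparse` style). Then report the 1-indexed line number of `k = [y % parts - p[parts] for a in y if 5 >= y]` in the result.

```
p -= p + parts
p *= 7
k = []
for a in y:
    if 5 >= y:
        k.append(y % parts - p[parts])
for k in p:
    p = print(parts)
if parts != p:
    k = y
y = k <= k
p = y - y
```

3

Transformed code:
p -= p + parts
p *= 7
k = [y % parts - p[parts] for a in y if 5 >= y]
for k in p:
    p = print(parts)
if parts != p:
    k = y
y = k <= k
p = y - y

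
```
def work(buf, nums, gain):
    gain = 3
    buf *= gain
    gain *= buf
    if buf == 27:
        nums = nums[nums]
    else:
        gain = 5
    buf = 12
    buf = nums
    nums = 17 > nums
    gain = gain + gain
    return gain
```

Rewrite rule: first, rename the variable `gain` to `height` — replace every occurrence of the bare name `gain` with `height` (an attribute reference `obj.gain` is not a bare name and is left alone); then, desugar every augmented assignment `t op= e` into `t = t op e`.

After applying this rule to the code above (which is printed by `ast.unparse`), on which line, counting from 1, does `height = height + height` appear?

12

Transformed code:
def work(buf, nums, height):
    height = 3
    buf = buf * height
    height = height * buf
    if buf == 27:
        nums = nums[nums]
    else:
        height = 5
    buf = 12
    buf = nums
    nums = 17 > nums
    height = height + height
    return height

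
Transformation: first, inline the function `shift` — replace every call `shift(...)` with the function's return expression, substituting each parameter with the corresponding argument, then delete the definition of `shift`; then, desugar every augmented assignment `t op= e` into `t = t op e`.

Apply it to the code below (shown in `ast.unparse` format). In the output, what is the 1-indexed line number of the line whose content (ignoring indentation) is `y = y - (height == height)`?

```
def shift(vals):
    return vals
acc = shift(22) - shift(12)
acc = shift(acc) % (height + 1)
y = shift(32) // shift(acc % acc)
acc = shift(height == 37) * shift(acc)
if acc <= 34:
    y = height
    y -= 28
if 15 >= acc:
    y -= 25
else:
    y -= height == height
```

Transformed code:
acc = 22 - 12
acc = acc % (height + 1)
y = 32 // (acc % acc)
acc = (height == 37) * acc
if acc <= 34:
    y = height
    y = y - 28
if 15 >= acc:
    y = y - 25
else:
    y = y - (height == height)

11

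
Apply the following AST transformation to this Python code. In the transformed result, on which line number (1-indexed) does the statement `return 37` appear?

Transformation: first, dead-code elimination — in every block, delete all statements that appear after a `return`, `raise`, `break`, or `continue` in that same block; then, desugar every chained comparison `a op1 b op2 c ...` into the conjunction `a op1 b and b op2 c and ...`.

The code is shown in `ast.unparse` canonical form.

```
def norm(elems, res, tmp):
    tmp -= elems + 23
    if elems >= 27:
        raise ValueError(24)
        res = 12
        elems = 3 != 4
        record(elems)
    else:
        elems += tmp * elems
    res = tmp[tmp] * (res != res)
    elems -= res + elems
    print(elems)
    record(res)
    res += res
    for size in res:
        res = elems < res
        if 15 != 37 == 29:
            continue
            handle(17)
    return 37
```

16

Transformed code:
def norm(elems, res, tmp):
    tmp -= elems + 23
    if elems >= 27:
        raise ValueError(24)
    else:
        elems += tmp * elems
    res = tmp[tmp] * (res != res)
    elems -= res + elems
    print(elems)
    record(res)
    res += res
    for size in res:
        res = elems < res
        if 15 != 37 and 37 == 29:
            continue
    return 37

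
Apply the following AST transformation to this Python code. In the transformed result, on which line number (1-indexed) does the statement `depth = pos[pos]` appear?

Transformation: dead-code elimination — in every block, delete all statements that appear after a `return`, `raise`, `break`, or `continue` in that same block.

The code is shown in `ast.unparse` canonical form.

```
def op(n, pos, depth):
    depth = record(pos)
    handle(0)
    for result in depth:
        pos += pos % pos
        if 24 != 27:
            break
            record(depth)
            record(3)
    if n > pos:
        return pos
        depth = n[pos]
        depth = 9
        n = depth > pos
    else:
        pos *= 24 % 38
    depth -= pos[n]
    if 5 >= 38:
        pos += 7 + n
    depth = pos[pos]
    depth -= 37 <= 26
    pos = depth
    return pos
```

Transformed code:
def op(n, pos, depth):
    depth = record(pos)
    handle(0)
    for result in depth:
        pos += pos % pos
        if 24 != 27:
            break
    if n > pos:
        return pos
    else:
        pos *= 24 % 38
    depth -= pos[n]
    if 5 >= 38:
        pos += 7 + n
    depth = pos[pos]
    depth -= 37 <= 26
    pos = depth
    return pos

15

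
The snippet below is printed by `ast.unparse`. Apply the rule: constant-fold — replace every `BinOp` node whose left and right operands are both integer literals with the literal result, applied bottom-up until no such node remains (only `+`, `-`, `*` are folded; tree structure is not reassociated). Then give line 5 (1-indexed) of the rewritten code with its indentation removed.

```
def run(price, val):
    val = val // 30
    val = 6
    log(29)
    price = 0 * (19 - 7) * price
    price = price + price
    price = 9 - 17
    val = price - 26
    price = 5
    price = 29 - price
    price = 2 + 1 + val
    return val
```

Transformed code:
def run(price, val):
    val = val // 30
    val = 6
    log(29)
    price = 0 * price
    price = price + price
    price = -8
    val = price - 26
    price = 5
    price = 29 - price
    price = 3 + val
    return val

price = 0 * price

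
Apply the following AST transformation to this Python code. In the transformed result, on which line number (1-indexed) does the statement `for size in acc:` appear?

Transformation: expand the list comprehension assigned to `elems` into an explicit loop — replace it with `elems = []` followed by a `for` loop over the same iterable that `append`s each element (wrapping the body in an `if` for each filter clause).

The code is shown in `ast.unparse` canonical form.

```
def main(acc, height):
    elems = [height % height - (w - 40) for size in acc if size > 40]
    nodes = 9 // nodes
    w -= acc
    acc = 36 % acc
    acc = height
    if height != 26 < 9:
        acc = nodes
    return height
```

3

Transformed code:
def main(acc, height):
    elems = []
    for size in acc:
        if size > 40:
            elems.append(height % height - (w - 40))
    nodes = 9 // nodes
    w -= acc
    acc = 36 % acc
    acc = height
    if height != 26 < 9:
        acc = nodes
    return height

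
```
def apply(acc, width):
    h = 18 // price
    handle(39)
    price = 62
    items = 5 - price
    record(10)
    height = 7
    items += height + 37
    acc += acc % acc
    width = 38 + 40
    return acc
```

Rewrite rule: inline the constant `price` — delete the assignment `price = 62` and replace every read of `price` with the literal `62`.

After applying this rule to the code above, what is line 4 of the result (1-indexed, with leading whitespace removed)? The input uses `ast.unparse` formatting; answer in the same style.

items = 5 - 62

Transformed code:
def apply(acc, width):
    h = 18 // 62
    handle(39)
    items = 5 - 62
    record(10)
    height = 7
    items += height + 37
    acc += acc % acc
    width = 38 + 40
    return acc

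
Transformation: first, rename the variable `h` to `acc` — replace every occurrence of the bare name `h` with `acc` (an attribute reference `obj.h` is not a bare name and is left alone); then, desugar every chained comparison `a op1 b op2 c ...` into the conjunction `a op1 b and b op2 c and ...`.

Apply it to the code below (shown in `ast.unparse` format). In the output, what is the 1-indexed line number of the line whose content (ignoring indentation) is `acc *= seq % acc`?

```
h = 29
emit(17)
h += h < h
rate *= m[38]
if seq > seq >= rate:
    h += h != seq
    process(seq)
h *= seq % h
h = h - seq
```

Transformed code:
acc = 29
emit(17)
acc += acc < acc
rate *= m[38]
if seq > seq and seq >= rate:
    acc += acc != seq
    process(seq)
acc *= seq % acc
acc = acc - seq

8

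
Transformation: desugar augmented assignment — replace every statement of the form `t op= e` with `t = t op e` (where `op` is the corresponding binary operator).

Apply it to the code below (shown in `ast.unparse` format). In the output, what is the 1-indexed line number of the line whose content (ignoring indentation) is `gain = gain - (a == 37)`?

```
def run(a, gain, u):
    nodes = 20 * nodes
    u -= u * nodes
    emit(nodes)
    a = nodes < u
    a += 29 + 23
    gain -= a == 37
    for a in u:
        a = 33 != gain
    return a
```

Transformed code:
def run(a, gain, u):
    nodes = 20 * nodes
    u = u - u * nodes
    emit(nodes)
    a = nodes < u
    a = a + (29 + 23)
    gain = gain - (a == 37)
    for a in u:
        a = 33 != gain
    return a

7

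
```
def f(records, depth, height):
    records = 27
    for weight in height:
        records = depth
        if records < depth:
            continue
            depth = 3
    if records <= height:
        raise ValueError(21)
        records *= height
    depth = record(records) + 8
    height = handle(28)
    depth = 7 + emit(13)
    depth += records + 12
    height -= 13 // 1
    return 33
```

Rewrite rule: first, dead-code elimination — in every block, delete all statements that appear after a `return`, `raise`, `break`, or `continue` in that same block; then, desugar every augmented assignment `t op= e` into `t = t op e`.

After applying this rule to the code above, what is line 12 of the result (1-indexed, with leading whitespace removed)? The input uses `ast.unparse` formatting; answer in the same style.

Transformed code:
def f(records, depth, height):
    records = 27
    for weight in height:
        records = depth
        if records < depth:
            continue
    if records <= height:
        raise ValueError(21)
    depth = record(records) + 8
    height = handle(28)
    depth = 7 + emit(13)
    depth = depth + (records + 12)
    height = height - 13 // 1
    return 33

depth = depth + (records + 12)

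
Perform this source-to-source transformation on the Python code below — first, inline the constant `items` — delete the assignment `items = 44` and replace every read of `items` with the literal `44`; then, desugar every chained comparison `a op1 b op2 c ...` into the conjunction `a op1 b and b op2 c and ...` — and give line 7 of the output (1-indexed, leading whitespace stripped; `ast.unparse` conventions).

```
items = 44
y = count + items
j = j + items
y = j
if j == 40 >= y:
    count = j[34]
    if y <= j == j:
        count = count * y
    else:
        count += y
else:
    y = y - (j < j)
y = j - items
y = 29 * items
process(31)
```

count = count * y

Transformed code:
y = count + 44
j = j + 44
y = j
if j == 40 and 40 >= y:
    count = j[34]
    if y <= j and j == j:
        count = count * y
    else:
        count += y
else:
    y = y - (j < j)
y = j - 44
y = 29 * 44
process(31)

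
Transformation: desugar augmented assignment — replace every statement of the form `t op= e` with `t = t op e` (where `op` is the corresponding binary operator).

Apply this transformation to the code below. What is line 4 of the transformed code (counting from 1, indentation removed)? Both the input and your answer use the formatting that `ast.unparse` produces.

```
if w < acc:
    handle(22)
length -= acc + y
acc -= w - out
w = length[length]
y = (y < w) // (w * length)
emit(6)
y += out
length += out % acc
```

Transformed code:
if w < acc:
    handle(22)
length = length - (acc + y)
acc = acc - (w - out)
w = length[length]
y = (y < w) // (w * length)
emit(6)
y = y + out
length = length + out % acc

acc = acc - (w - out)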